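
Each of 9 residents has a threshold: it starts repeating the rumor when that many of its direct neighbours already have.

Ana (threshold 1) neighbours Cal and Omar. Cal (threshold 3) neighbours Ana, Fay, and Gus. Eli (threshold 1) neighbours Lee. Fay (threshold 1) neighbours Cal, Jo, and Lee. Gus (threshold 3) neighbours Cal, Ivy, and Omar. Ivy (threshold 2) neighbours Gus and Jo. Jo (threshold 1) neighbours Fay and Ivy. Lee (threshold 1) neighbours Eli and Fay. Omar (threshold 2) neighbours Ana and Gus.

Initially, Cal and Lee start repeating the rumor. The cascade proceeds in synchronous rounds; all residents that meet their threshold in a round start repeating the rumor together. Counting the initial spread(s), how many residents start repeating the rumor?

Round 1 — Cal, Lee start repeating the rumor (initial).
Round 2 — checking thresholds:
  Ana: 1 of 2 neighbours ≥ 1, starts repeating the rumor.
  Eli: 1 of 1 neighbours ≥ 1, starts repeating the rumor.
  Fay: 2 of 3 neighbours ≥ 1, starts repeating the rumor.
  Gus: 1 of 3 neighbours < 3, below threshold.
Round 3 — checking thresholds:
  Gus: 1 of 3 neighbours < 3, below threshold.
  Jo: 1 of 2 neighbours ≥ 1, starts repeating the rumor.
  Omar: 1 of 2 neighbours < 2, below threshold.
Round 4 — no new spreads; cascade stops.

6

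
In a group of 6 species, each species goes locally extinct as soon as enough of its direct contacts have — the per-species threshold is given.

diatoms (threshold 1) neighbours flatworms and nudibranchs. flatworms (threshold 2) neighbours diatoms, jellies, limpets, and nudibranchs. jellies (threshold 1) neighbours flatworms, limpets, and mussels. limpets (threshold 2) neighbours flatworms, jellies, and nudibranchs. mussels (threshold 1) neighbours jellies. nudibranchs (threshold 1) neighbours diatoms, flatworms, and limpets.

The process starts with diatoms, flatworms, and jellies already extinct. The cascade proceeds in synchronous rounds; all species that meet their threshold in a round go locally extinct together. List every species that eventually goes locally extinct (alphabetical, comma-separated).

diatoms, flatworms, jellies, limpets, mussels, nudibranchs

Round 1 — diatoms, flatworms, jellies go locally extinct (initial).
Round 2 — checking thresholds:
  limpets: 2 of 3 neighbours ≥ 2, goes locally extinct.
  mussels: 1 of 1 neighbours ≥ 1, goes locally extinct.
  nudibranchs: 2 of 3 neighbours ≥ 1, goes locally extinct.
Round 3 — no new extinctions; cascade stops.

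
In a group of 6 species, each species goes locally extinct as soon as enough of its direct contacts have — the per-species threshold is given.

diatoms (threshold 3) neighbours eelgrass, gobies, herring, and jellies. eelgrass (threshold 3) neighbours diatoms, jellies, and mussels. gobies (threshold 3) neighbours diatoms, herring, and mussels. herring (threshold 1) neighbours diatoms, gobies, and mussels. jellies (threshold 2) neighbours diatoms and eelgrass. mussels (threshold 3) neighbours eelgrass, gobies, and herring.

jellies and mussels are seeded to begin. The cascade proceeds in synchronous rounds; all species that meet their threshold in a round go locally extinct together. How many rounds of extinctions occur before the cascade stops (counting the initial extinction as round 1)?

Round 1 — jellies, mussels go locally extinct (initial).
Round 2 — checking thresholds:
  diatoms: 1 of 4 neighbours < 3, holds.
  eelgrass: 2 of 3 neighbours < 3, holds.
  gobies: 1 of 3 neighbours < 3, holds.
  herring: 1 of 3 neighbours ≥ 1, goes locally extinct.
Round 3 — no new extinctions; cascade stops.

2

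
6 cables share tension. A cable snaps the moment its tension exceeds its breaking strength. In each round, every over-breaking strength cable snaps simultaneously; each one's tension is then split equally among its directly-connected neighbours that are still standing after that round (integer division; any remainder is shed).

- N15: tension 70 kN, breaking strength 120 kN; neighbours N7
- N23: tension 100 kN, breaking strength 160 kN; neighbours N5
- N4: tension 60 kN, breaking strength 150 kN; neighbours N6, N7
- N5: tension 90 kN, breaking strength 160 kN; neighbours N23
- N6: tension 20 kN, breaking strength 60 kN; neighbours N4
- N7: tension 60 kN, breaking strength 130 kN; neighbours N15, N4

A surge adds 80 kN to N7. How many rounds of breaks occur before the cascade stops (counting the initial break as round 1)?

Round 1 — N7 at 140 > 130. N7 snaps.
  N7 sheds 140 kN to N15, N4: 70 each.
    N15: 70+70 = 140 > 120
    N4: 60+70 = 130 ≤ 150
Round 2 — N15 snaps.
  N15 sheds 140 kN: no online neighbours, lost.
No further breaks.

2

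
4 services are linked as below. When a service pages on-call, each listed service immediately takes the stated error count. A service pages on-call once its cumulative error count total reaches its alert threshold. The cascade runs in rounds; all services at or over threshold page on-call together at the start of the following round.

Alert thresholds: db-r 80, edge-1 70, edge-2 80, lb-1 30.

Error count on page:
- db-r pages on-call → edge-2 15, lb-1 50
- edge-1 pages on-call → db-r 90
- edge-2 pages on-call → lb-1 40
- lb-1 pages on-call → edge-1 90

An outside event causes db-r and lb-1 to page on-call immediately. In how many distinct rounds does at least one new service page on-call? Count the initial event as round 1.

2

Round 1 — db-r, lb-1 page on-call (initial).
  edge-1: +90 → 90 ≥ 70
  edge-2: +15 → 15 < 80
Round 2 — edge-1 pages on-call.
No further pages.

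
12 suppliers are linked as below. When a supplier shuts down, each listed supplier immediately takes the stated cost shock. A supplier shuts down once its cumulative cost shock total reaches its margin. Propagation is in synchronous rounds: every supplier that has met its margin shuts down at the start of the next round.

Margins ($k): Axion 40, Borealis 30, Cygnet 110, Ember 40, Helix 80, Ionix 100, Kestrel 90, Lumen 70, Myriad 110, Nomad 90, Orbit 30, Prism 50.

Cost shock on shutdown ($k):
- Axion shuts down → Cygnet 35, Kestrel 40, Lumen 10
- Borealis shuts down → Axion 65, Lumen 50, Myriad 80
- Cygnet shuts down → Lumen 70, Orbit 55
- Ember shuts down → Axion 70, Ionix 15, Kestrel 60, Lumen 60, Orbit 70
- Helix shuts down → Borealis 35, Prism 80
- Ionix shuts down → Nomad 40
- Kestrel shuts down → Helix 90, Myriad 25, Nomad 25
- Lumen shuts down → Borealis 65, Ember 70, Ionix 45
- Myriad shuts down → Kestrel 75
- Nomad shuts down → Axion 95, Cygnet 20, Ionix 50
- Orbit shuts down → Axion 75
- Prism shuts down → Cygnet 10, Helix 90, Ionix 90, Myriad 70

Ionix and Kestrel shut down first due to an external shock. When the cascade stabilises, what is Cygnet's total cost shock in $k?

45

Round 1 — Ionix, Kestrel shut down (initial).
  Helix: +90 → 90 ≥ 80
  Myriad: +25 → 25 < 110
  Nomad: +40+25 → 65 < 90
Round 2 — Helix shuts down.
  Borealis: +35 → 35 ≥ 30
  Prism: +80 → 80 ≥ 50
Round 3 — Borealis, Prism shut down.
  Axion: +65 → 65 ≥ 40
  Cygnet: +10 → 10 < 110
  Lumen: +50 → 50 < 70
  Myriad: +80+70 → 175 ≥ 110
Round 4 — Axion, Myriad shut down.
  Cygnet: +35 → 45 < 110
  Lumen: +10 → 60 < 70
No further shutdowns.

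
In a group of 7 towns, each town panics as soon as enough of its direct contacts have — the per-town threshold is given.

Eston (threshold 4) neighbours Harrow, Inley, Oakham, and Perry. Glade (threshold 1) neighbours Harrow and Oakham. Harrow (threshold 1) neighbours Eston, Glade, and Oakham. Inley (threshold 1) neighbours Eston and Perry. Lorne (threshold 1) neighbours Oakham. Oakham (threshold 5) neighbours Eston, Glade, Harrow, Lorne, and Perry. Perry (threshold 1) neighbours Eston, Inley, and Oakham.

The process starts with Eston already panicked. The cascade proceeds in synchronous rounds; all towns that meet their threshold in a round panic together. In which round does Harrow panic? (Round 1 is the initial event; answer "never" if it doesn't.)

2

Round 1 — Eston panics (initial).
Round 2 — checking thresholds:
  Harrow: 1 of 3 neighbours ≥ 1, panics.
  Inley: 1 of 2 neighbours ≥ 1, panics.
  Oakham: 1 of 5 neighbours < 5, not yet.
  Perry: 1 of 3 neighbours ≥ 1, panics.
Round 3 — checking thresholds:
  Glade: 1 of 2 neighbours ≥ 1, panics.
  Oakham: 3 of 5 neighbours < 5, not yet.
Round 4 — no new panics; cascade stops.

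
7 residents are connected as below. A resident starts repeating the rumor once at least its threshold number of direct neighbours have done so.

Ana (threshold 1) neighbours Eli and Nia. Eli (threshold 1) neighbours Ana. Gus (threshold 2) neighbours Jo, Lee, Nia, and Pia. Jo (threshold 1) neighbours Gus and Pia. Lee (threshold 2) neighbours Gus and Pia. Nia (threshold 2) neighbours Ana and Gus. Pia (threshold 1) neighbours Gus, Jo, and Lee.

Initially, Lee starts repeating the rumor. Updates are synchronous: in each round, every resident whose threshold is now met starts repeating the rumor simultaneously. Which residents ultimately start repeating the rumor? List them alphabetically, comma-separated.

Gus, Jo, Lee, Pia

Round 1 — Lee starts repeating the rumor (initial).
Round 2 — checking thresholds:
  Gus: 1 of 4 neighbours < 2, below threshold.
  Pia: 1 of 3 neighbours ≥ 1, starts repeating the rumor.
Round 3 — checking thresholds:
  Gus: 2 of 4 neighbours ≥ 2, starts repeating the rumor.
  Jo: 1 of 2 neighbours ≥ 1, starts repeating the rumor.
Round 4 — no new spreads; cascade stops.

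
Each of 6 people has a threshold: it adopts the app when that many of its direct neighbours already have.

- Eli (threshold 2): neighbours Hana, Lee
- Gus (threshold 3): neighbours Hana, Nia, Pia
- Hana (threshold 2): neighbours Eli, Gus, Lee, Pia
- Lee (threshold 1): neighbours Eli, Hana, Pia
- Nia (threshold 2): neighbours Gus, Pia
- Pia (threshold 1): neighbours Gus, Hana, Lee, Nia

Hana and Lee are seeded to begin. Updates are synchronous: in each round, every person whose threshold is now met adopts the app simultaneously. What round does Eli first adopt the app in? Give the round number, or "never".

2

Round 1 — Hana, Lee adopt the app (initial).
Round 2 — checking thresholds:
  Eli: 2 of 2 neighbours ≥ 2, adopts the app.
  Gus: 1 of 3 neighbours < 3, holds.
  Pia: 2 of 4 neighbours ≥ 1, adopts the app.
Round 3 — no new adoptions; cascade stops.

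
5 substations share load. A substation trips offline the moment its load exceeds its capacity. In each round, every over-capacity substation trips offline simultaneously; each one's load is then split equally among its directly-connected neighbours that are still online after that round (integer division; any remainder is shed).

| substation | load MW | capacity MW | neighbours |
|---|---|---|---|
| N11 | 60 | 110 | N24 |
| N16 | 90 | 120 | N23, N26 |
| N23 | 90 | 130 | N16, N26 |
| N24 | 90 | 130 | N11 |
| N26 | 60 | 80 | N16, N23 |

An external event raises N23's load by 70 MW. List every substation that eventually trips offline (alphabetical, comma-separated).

Round 1 — N23 at 160 > 130. N23 trips offline.
  N23 sheds 160 MW to N16, N26: 80 each.
    N16: 90+80 = 170 > 120
    N26: 60+80 = 140 > 80
Round 2 — N16, N26 trip offline.
  N16 sheds 170 MW: no online neighbours, lost.
  N26 sheds 140 MW: no online neighbours, lost.
No further trips.

N16, N23, N26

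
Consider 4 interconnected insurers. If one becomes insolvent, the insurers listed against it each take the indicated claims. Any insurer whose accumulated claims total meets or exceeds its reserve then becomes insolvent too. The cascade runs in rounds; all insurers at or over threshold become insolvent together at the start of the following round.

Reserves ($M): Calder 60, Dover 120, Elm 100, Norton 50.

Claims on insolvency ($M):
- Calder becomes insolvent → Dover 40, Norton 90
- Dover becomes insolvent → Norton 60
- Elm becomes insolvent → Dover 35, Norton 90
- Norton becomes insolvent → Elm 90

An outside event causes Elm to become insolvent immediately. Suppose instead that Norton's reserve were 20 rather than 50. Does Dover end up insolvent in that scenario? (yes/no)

With Norton's reserve at 20:
Round 1 — Elm becomes insolvent (initial).
  Dover: +35 → 35 < 120
  Norton: +90 → 90 ≥ 20
Round 2 — Norton becomes insolvent.
No further insolvencies.

no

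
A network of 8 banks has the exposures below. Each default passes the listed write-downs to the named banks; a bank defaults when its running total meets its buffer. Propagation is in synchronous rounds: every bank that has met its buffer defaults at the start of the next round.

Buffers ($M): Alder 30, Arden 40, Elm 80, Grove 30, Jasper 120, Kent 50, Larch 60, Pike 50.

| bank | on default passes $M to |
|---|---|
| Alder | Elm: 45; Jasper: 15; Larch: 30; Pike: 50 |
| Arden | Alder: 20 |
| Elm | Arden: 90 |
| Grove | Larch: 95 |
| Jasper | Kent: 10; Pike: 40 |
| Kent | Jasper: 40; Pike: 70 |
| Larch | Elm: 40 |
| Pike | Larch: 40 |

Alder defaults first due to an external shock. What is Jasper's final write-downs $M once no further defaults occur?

Round 1 — Alder defaults (initial).
  Elm: +45 → 45 < 80
  Jasper: +15 → 15 < 120
  Larch: +30 → 30 < 60
  Pike: +50 → 50 ≥ 50
Round 2 — Pike defaults.
  Larch: +40 → 70 ≥ 60
Round 3 — Larch defaults.
  Elm: +40 → 85 ≥ 80
Round 4 — Elm defaults.
  Arden: +90 → 90 ≥ 40
Round 5 — Arden defaults.
No further defaults.

15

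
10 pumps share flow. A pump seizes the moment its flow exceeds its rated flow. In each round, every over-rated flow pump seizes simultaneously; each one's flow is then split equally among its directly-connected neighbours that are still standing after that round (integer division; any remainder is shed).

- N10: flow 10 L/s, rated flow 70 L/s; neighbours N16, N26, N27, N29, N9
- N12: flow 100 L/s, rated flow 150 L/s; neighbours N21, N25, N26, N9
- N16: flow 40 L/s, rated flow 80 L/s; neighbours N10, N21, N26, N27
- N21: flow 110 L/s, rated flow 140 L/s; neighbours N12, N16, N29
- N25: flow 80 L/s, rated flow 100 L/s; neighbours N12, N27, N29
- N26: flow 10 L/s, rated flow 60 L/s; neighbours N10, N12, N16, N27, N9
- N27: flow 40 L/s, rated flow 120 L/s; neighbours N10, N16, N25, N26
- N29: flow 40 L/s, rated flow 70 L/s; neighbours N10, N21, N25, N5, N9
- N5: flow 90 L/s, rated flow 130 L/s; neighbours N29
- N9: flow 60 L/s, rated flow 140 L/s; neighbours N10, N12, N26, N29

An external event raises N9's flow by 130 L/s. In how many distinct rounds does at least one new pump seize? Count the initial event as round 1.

5

Round 1 — N9 at 190 > 140. N9 seizes.
  N9 sheds 190 L/s to N10, N12, N26, N29: 47 each (2 lost).
    N10: 10+47 = 57 ≤ 70
    N12: 100+47 = 147 ≤ 150
    N26: 10+47 = 57 ≤ 60
    N29: 40+47 = 87 > 70
Round 2 — N29 seizes.
  N29 sheds 87 L/s to N10, N21, N25, N5: 21 each (3 lost).
    N10: 57+21 = 78 > 70
    N21: 110+21 = 131 ≤ 140
    N25: 80+21 = 101 > 100
    N5: 90+21 = 111 ≤ 130
Round 3 — N10, N25 seize.
  N10 sheds 78 L/s to N16, N26, N27: 26 each.
    N16: 40+26 = 66 ≤ 80
    N26: 57+26 = 83 > 60
    N27: 40+26 = 66 ≤ 120
  N25 sheds 101 L/s to N12, N27: 50 each (1 lost).
    N12: 147+50 = 197 > 150
    N27: 66+50 = 116 ≤ 120
Round 4 — N12, N26 seize.
  N12 sheds 197 L/s to N21: 197 each.
    N21: 131+197 = 328 > 140
  N26 sheds 83 L/s to N16, N27: 41 each (1 lost).
    N16: 66+41 = 107 > 80
    N27: 116+41 = 157 > 120
Round 5 — N16, N21, N27 seize.
  N16 sheds 107 L/s: no online neighbours, lost.
  N21 sheds 328 L/s: no online neighbours, lost.
  N27 sheds 157 L/s: no online neighbours, lost.
No further seizures.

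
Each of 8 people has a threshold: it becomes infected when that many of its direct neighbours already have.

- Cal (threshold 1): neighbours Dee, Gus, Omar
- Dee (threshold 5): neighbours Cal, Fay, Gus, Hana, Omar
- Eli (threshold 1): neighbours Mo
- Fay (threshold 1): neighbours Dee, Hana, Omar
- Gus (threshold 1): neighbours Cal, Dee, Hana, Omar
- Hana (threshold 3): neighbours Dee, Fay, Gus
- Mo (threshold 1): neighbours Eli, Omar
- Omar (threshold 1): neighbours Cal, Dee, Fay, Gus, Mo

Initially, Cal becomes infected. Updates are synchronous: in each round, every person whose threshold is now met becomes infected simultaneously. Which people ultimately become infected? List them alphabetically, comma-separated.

Cal, Eli, Fay, Gus, Mo, Omar

Round 1 — Cal becomes infected (initial).
Round 2 — checking thresholds:
  Dee: 1 of 5 neighbours < 5, not yet.
  Gus: 1 of 4 neighbours ≥ 1, becomes infected.
  Omar: 1 of 5 neighbours ≥ 1, becomes infected.
Round 3 — checking thresholds:
  Dee: 3 of 5 neighbours < 5, not yet.
  Fay: 1 of 3 neighbours ≥ 1, becomes infected.
  Hana: 1 of 3 neighbours < 3, not yet.
  Mo: 1 of 2 neighbours ≥ 1, becomes infected.
Round 4 — checking thresholds:
  Dee: 4 of 5 neighbours < 5, not yet.
  Eli: 1 of 1 neighbours ≥ 1, becomes infected.
  Hana: 2 of 3 neighbours < 3, not yet.
Round 5 — no new infections; cascade stops.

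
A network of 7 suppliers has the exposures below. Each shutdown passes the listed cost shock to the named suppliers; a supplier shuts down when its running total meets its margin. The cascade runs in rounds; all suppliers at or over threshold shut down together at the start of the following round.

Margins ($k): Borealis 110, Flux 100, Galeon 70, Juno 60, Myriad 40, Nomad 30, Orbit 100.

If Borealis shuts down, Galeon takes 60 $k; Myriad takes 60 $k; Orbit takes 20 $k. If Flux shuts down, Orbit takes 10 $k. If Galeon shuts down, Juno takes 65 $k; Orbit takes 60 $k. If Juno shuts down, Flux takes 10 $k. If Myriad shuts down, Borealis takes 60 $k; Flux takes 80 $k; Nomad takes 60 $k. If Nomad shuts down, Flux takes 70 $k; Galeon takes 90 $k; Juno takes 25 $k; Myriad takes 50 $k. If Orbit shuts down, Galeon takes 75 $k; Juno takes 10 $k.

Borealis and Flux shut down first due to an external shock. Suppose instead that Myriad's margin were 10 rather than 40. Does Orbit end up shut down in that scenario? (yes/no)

no

With Myriad's margin at 10:
Round 1 — Borealis, Flux shut down (initial).
  Galeon: +60 → 60 < 70
  Myriad: +60 → 60 ≥ 10
  Orbit: +20+10 → 30 < 100
Round 2 — Myriad shuts down.
  Nomad: +60 → 60 ≥ 30
Round 3 — Nomad shuts down.
  Galeon: +90 → 150 ≥ 70
  Juno: +25 → 25 < 60
Round 4 — Galeon shuts down.
  Juno: +65 → 90 ≥ 60
  Orbit: +60 → 90 < 100
Round 5 — Juno shuts down.
No further shutdowns.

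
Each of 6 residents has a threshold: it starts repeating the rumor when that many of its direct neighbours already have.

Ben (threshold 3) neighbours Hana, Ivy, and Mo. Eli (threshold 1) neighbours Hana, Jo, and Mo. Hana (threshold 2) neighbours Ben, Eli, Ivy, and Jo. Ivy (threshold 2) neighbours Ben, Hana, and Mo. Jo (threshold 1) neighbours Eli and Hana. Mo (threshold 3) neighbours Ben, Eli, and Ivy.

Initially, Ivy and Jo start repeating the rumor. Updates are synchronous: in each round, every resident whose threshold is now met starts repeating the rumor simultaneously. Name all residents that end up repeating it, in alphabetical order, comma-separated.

Round 1 — Ivy, Jo start repeating the rumor (initial).
Round 2 — checking thresholds:
  Ben: 1 of 3 neighbours < 3, holds.
  Eli: 1 of 3 neighbours ≥ 1, starts repeating the rumor.
  Hana: 2 of 4 neighbours ≥ 2, starts repeating the rumor.
  Mo: 1 of 3 neighbours < 3, holds.
Round 3 — no new spreads; cascade stops.

Eli, Hana, Ivy, Jo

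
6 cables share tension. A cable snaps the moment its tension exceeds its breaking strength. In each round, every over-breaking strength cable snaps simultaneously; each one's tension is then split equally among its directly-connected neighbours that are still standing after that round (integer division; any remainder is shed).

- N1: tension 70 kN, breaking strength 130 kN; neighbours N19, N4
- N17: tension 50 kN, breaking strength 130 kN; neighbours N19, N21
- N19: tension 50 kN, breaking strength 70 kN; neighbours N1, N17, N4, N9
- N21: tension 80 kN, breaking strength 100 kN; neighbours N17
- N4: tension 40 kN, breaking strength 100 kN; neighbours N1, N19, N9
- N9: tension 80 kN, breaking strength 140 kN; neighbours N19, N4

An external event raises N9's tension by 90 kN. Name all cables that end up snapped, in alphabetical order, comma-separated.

N1, N19, N4, N9

Round 1 — N9 at 170 > 140. N9 snaps.
  N9 sheds 170 kN to N19, N4: 85 each.
    N19: 50+85 = 135 > 70
    N4: 40+85 = 125 > 100
Round 2 — N19, N4 snap.
  N19 sheds 135 kN to N1, N17: 67 each (1 lost).
    N1: 70+67 = 137 > 130
    N17: 50+67 = 117 ≤ 130
  N4 sheds 125 kN to N1: 125 each.
    N1: 137+125 = 262 > 130
Round 3 — N1 snaps.
  N1 sheds 262 kN: no online neighbours, lost.
No further breaks.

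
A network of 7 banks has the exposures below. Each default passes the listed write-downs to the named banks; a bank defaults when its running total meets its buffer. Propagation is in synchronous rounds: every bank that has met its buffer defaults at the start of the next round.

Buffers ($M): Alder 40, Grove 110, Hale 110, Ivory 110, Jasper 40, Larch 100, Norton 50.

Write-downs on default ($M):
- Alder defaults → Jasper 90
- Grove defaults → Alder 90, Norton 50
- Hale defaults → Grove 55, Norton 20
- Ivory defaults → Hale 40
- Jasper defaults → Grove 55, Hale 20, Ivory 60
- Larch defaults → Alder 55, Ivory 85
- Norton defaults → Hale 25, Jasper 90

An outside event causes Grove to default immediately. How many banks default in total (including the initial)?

4

Round 1 — Grove defaults (initial).
  Alder: +90 → 90 ≥ 40
  Norton: +50 → 50 ≥ 50
Round 2 — Alder, Norton default.
  Hale: +25 → 25 < 110
  Jasper: +90+90 → 180 ≥ 40
Round 3 — Jasper defaults.
  Hale: +20 → 45 < 110
  Ivory: +60 → 60 < 110
No further defaults.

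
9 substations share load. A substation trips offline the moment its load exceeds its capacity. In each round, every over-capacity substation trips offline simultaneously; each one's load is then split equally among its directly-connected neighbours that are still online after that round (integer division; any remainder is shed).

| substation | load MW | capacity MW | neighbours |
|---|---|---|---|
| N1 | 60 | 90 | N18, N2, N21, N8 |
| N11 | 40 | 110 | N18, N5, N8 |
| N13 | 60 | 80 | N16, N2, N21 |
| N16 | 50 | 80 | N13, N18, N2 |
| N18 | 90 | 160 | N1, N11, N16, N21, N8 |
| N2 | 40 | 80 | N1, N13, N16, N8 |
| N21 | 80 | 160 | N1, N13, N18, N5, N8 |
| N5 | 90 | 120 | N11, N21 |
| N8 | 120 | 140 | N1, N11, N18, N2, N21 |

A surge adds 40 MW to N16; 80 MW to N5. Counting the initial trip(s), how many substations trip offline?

9

Round 1 — N16 at 90 > 80; N5 at 170 > 120. N16, N5 trip offline.
  N16 sheds 90 MW to N13, N18, N2: 30 each.
    N13: 60+30 = 90 > 80
    N18: 90+30 = 120 ≤ 160
    N2: 40+30 = 70 ≤ 80
  N5 sheds 170 MW to N11, N21: 85 each.
    N11: 40+85 = 125 > 110
    N21: 80+85 = 165 > 160
Round 2 — N11, N13, N21 trip offline.
  N11 sheds 125 MW to N18, N8: 62 each (1 lost).
    N18: 120+62 = 182 > 160
    N8: 120+62 = 182 > 140
  N13 sheds 90 MW to N2: 90 each.
    N2: 70+90 = 160 > 80
  N21 sheds 165 MW to N1, N18, N8: 55 each.
    N1: 60+55 = 115 > 90
    N18: 182+55 = 237 > 160
    N8: 182+55 = 237 > 140
Round 3 — N1, N18, N2, N8 trip offline.
  N1 sheds 115 MW: no online neighbours, lost.
  N18 sheds 237 MW: no online neighbours, lost.
  N2 sheds 160 MW: no online neighbours, lost.
  N8 sheds 237 MW: no online neighbours, lost.
No further trips.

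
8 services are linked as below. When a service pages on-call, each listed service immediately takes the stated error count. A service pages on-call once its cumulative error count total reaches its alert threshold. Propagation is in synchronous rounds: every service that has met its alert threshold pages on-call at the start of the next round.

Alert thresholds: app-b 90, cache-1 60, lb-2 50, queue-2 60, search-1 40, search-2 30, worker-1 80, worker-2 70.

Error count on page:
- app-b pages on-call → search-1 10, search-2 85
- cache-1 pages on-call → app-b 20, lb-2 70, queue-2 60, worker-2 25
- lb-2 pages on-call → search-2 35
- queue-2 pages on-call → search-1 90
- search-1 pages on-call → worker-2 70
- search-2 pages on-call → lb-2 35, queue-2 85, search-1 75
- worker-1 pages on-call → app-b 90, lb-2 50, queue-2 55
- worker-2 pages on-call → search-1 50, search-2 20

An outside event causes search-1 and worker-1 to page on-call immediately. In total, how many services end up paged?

Round 1 — search-1, worker-1 page on-call (initial).
  app-b: +90 → 90 ≥ 90
  lb-2: +50 → 50 ≥ 50
  queue-2: +55 → 55 < 60
  worker-2: +70 → 70 ≥ 70
Round 2 — app-b, lb-2, worker-2 page on-call.
  search-2: +85+35+20 → 140 ≥ 30
Round 3 — search-2 pages on-call.
  queue-2: +85 → 140 ≥ 60
Round 4 — queue-2 pages on-call.
No further pages.

7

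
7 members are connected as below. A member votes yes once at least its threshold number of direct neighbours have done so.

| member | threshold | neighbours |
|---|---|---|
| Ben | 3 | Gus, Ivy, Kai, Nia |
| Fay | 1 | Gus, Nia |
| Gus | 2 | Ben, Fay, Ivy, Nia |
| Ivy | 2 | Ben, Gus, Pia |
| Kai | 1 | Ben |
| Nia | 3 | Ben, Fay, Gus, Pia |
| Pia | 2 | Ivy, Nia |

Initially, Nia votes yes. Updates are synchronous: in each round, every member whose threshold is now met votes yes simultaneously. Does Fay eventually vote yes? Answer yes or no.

yes

Round 1 — Nia votes yes (initial).
Round 2 — checking thresholds:
  Ben: 1 of 4 neighbours < 3, below threshold.
  Fay: 1 of 2 neighbours ≥ 1, votes yes.
  Gus: 1 of 4 neighbours < 2, below threshold.
  Pia: 1 of 2 neighbours < 2, below threshold.
Round 3 — checking thresholds:
  Ben: 1 of 4 neighbours < 3, below threshold.
  Gus: 2 of 4 neighbours ≥ 2, votes yes.
  Pia: 1 of 2 neighbours < 2, below threshold.
Round 4 — no new yes votes; cascade stops.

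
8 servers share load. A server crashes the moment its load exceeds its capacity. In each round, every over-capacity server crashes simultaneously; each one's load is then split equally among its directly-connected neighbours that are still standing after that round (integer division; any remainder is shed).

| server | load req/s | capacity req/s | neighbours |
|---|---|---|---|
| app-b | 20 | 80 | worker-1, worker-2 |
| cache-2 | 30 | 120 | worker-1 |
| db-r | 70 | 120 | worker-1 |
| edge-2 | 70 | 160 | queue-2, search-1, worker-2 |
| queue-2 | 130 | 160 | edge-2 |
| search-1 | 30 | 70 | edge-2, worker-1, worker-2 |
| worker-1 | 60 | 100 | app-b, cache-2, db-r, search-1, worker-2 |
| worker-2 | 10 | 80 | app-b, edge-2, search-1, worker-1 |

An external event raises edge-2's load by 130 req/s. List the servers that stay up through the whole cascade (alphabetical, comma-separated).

cache-2, db-r

Round 1 — edge-2 at 200 > 160. edge-2 crashes.
  edge-2 sheds 200 req/s to queue-2, search-1, worker-2: 66 each (2 lost).
    queue-2: 130+66 = 196 > 160
    search-1: 30+66 = 96 > 70
    worker-2: 10+66 = 76 ≤ 80
Round 2 — queue-2, search-1 crash.
  queue-2 sheds 196 req/s: no online neighbours, lost.
  search-1 sheds 96 req/s to worker-1, worker-2: 48 each.
    worker-1: 60+48 = 108 > 100
    worker-2: 76+48 = 124 > 80
Round 3 — worker-1, worker-2 crash.
  worker-1 sheds 108 req/s to app-b, cache-2, db-r: 36 each.
    app-b: 20+36 = 56 ≤ 80
    cache-2: 30+36 = 66 ≤ 120
    db-r: 70+36 = 106 ≤ 120
  worker-2 sheds 124 req/s to app-b: 124 each.
    app-b: 56+124 = 180 > 80
Round 4 — app-b crashes.
  app-b sheds 180 req/s: no online neighbours, lost.
No further crashes.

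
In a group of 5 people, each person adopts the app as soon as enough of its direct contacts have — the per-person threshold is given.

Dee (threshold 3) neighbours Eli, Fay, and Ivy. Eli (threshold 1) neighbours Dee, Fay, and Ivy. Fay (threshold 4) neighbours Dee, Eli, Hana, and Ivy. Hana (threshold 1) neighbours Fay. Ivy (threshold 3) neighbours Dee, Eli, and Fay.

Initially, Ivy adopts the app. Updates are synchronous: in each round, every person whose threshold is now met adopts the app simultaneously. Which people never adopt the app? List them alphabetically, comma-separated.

Round 1 — Ivy adopts the app (initial).
Round 2 — checking thresholds:
  Dee: 1 of 3 neighbours < 3, not yet.
  Eli: 1 of 3 neighbours ≥ 1, adopts the app.
  Fay: 1 of 4 neighbours < 4, not yet.
Round 3 — no new adoptions; cascade stops.

Dee, Fay, Hana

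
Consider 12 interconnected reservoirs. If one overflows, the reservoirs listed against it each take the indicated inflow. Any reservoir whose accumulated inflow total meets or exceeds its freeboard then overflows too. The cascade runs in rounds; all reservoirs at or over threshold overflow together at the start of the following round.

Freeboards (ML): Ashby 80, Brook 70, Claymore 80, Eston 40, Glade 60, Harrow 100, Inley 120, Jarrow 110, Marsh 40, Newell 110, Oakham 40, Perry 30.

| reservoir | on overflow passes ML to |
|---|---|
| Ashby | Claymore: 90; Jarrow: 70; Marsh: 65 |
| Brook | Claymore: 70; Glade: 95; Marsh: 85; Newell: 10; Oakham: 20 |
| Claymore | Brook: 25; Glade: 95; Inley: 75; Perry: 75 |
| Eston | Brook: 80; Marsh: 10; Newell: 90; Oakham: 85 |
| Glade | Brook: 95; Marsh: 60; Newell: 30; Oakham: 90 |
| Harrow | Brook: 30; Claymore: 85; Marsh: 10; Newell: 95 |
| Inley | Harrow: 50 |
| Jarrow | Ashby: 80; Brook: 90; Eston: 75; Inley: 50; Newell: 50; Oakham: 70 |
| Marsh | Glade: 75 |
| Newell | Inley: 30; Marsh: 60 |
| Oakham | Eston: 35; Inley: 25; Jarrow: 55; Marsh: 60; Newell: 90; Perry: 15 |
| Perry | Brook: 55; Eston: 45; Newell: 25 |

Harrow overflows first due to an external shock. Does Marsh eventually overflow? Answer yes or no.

Round 1 — Harrow overflows (initial).
  Brook: +30 → 30 < 70
  Claymore: +85 → 85 ≥ 80
  Marsh: +10 → 10 < 40
  Newell: +95 → 95 < 110
Round 2 — Claymore overflows.
  Brook: +25 → 55 < 70
  Glade: +95 → 95 ≥ 60
  Inley: +75 → 75 < 120
  Perry: +75 → 75 ≥ 30
Round 3 — Glade, Perry overflow.
  Brook: +95+55 → 205 ≥ 70
  Eston: +45 → 45 ≥ 40
  Marsh: +60 → 70 ≥ 40
  Newell: +30+25 → 150 ≥ 110
  Oakham: +90 → 90 ≥ 40
Round 4 — Brook, Eston, Marsh, Newell, Oakham overflow.
  Inley: +30+25 → 130 ≥ 120
  Jarrow: +55 → 55 < 110
Round 5 — Inley overflows.
No further overflows.

yes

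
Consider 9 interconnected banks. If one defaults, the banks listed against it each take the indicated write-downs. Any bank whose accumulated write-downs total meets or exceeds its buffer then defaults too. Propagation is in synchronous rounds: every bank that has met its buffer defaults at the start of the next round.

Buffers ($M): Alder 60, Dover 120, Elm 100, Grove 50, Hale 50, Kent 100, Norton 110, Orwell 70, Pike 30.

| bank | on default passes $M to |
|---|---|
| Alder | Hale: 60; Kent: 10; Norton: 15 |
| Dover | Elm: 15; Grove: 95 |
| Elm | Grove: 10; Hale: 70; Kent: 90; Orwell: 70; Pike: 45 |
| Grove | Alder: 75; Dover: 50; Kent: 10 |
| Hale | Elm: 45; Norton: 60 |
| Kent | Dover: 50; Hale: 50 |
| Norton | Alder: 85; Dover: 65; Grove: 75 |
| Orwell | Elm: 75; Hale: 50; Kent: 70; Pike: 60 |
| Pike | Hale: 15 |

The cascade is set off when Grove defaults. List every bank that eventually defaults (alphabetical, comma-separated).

Alder, Grove, Hale

Round 1 — Grove defaults (initial).
  Alder: +75 → 75 ≥ 60
  Dover: +50 → 50 < 120
  Kent: +10 → 10 < 100
Round 2 — Alder defaults.
  Hale: +60 → 60 ≥ 50
  Kent: +10 → 20 < 100
  Norton: +15 → 15 < 110
Round 3 — Hale defaults.
  Elm: +45 → 45 < 100
  Norton: +60 → 75 < 110
No further defaults.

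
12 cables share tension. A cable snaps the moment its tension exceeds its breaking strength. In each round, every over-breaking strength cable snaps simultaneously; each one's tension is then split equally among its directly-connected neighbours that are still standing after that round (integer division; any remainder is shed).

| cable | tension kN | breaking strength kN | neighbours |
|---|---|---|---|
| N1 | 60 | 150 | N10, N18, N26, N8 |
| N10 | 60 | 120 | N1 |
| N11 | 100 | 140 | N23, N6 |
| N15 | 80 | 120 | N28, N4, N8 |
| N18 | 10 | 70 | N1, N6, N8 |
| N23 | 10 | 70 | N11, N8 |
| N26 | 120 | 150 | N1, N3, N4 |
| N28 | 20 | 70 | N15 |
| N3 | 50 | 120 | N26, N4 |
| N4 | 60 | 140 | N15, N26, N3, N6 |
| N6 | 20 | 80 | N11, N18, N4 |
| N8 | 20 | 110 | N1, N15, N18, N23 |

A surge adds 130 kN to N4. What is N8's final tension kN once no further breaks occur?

83

Round 1 — N4 at 190 > 140. N4 snaps.
  N4 sheds 190 kN to N15, N26, N3, N6: 47 each (2 lost).
    N15: 80+47 = 127 > 120
    N26: 120+47 = 167 > 150
    N3: 50+47 = 97 ≤ 120
    N6: 20+47 = 67 ≤ 80
Round 2 — N15, N26 snap.
  N15 sheds 127 kN to N28, N8: 63 each (1 lost).
    N28: 20+63 = 83 > 70
    N8: 20+63 = 83 ≤ 110
  N26 sheds 167 kN to N1, N3: 83 each (1 lost).
    N1: 60+83 = 143 ≤ 150
    N3: 97+83 = 180 > 120
Round 3 — N28, N3 snap.
  N28 sheds 83 kN: no online neighbours, lost.
  N3 sheds 180 kN: no online neighbours, lost.
No further breaks.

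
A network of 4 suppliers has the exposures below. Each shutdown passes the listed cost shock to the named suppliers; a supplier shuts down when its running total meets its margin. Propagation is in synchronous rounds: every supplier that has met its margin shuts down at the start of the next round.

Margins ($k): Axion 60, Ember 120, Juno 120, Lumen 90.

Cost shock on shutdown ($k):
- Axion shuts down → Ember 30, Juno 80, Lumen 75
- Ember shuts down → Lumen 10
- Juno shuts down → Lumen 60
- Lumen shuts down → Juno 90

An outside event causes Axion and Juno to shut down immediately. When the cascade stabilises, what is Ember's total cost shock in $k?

30

Round 1 — Axion, Juno shut down (initial).
  Ember: +30 → 30 < 120
  Lumen: +75+60 → 135 ≥ 90
Round 2 — Lumen shuts down.
No further shutdowns.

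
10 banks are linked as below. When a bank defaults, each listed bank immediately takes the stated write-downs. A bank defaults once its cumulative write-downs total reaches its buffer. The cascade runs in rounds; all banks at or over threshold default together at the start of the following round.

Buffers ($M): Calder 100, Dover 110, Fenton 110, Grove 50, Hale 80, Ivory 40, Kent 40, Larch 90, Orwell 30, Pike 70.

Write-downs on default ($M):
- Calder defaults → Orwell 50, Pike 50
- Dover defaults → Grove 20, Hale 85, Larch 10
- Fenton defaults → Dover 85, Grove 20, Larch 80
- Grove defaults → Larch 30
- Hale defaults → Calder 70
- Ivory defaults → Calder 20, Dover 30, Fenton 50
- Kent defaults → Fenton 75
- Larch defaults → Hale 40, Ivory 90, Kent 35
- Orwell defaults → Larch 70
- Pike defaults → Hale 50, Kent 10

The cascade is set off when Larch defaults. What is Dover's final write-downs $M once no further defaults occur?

30

Round 1 — Larch defaults (initial).
  Hale: +40 → 40 < 80
  Ivory: +90 → 90 ≥ 40
  Kent: +35 → 35 < 40
Round 2 — Ivory defaults.
  Calder: +20 → 20 < 100
  Dover: +30 → 30 < 110
  Fenton: +50 → 50 < 110
No further defaults.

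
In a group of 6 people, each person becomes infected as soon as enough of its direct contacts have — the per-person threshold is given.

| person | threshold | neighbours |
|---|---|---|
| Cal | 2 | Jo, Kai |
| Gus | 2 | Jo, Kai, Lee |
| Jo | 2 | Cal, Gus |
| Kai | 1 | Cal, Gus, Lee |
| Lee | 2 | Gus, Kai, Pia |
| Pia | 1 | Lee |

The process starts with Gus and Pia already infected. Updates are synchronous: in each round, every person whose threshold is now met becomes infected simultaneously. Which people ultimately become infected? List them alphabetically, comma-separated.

Gus, Kai, Lee, Pia

Round 1 — Gus, Pia become infected (initial).
Round 2 — checking thresholds:
  Jo: 1 of 2 neighbours < 2, below threshold.
  Kai: 1 of 3 neighbours ≥ 1, becomes infected.
  Lee: 2 of 3 neighbours ≥ 2, becomes infected.
Round 3 — no new infections; cascade stops.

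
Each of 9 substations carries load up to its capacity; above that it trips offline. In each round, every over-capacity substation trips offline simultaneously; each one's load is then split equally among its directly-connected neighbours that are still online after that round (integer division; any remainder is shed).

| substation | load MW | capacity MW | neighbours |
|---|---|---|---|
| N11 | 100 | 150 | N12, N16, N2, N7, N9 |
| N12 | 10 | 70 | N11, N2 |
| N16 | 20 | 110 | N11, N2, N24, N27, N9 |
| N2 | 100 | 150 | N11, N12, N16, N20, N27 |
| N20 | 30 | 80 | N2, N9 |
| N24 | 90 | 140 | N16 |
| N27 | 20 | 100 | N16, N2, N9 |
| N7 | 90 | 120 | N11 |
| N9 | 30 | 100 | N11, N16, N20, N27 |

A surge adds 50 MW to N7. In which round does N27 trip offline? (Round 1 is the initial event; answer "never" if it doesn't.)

Round 1 — N7 at 140 > 120. N7 trips offline.
  N7 sheds 140 MW to N11: 140 each.
    N11: 100+140 = 240 > 150
Round 2 — N11 trips offline.
  N11 sheds 240 MW to N12, N16, N2, N9: 60 each.
    N12: 10+60 = 70 ≤ 70
    N16: 20+60 = 80 ≤ 110
    N2: 100+60 = 160 > 150
    N9: 30+60 = 90 ≤ 100
Round 3 — N2 trips offline.
  N2 sheds 160 MW to N12, N16, N20, N27: 40 each.
    N12: 70+40 = 110 > 70
    N16: 80+40 = 120 > 110
    N20: 30+40 = 70 ≤ 80
    N27: 20+40 = 60 ≤ 100
Round 4 — N12, N16 trip offline.
  N12 sheds 110 MW: no online neighbours, lost.
  N16 sheds 120 MW to N24, N27, N9: 40 each.
    N24: 90+40 = 130 ≤ 140
    N27: 60+40 = 100 ≤ 100
    N9: 90+40 = 130 > 100
Round 5 — N9 trips offline.
  N9 sheds 130 MW to N20, N27: 65 each.
    N20: 70+65 = 135 > 80
    N27: 100+65 = 165 > 100
Round 6 — N20, N27 trip offline.
  N20 sheds 135 MW: no online neighbours, lost.
  N27 sheds 165 MW: no online neighbours, lost.
No further trips.

6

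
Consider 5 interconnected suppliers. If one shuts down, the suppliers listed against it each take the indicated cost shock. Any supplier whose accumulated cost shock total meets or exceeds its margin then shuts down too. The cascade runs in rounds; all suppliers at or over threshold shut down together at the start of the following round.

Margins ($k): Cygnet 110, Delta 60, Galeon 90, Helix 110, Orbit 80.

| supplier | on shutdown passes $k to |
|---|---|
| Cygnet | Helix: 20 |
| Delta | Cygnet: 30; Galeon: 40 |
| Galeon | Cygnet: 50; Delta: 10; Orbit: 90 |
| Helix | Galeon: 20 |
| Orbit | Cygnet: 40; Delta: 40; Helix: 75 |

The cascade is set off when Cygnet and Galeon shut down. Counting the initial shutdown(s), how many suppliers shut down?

Round 1 — Cygnet, Galeon shut down (initial).
  Delta: +10 → 10 < 60
  Helix: +20 → 20 < 110
  Orbit: +90 → 90 ≥ 80
Round 2 — Orbit shuts down.
  Delta: +40 → 50 < 60
  Helix: +75 → 95 < 110
No further shutdowns.

3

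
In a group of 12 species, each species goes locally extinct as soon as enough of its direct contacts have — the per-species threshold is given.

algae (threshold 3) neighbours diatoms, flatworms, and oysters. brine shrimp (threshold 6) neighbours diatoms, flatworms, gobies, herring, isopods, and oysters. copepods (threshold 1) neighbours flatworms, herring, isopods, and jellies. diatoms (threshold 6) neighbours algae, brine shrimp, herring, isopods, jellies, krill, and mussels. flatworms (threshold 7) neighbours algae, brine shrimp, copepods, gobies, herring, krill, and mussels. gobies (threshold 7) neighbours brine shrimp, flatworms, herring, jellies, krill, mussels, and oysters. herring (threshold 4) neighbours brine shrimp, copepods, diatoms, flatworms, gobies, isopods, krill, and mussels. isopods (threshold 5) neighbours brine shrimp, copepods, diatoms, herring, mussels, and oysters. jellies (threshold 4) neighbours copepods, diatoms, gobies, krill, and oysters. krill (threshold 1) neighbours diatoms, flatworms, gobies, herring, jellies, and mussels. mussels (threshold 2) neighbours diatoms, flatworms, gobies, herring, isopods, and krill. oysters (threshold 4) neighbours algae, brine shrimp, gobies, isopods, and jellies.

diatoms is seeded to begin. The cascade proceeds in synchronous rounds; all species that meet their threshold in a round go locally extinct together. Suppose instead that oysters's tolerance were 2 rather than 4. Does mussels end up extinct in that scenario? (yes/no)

yes

With oysters's tolerance at 2:
Round 1 — diatoms goes locally extinct (initial).
Round 2 — checking thresholds:
  algae: 1 of 3 neighbours < 3, not yet.
  brine shrimp: 1 of 6 neighbours < 6, not yet.
  herring: 1 of 8 neighbours < 4, not yet.
  isopods: 1 of 6 neighbours < 5, not yet.
  jellies: 1 of 5 neighbours < 4, not yet.
  krill: 1 of 6 neighbours ≥ 1, goes locally extinct.
  mussels: 1 of 6 neighbours < 2, not yet.
Round 3 — checking thresholds:
  algae: 1 of 3 neighbours < 3, not yet.
  brine shrimp: 1 of 6 neighbours < 6, not yet.
  flatworms: 1 of 7 neighbours < 7, not yet.
  gobies: 1 of 7 neighbours < 7, not yet.
  herring: 2 of 8 neighbours < 4, not yet.
  isopods: 1 of 6 neighbours < 5, not yet.
  jellies: 2 of 5 neighbours < 4, not yet.
  mussels: 2 of 6 neighbours ≥ 2, goes locally extinct.
Round 4 — no new extinctions; cascade stops.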